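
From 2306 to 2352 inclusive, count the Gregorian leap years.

Years divisible by 4 in [2306, 2352]: 2308, 2312, 2316, 2320, 2324, 2328, 2332, 2336, 2340, 2344, 2348, 2352.
No century exceptions apply. Count: 12.

12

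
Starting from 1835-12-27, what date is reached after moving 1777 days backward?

1831-02-14

Count 1777 days before December 27, 1835:
Day-of-year of February 14, 1831: 45.
Day-of-year of December 27, 1835: 361.
1831 has 365 days, so 365 − 45 = 320 days remain in 1831.
Full years: 1832: 366; 1833: 365; 1834: 365. Sum = 1096.
Total: 320 + 1096 + 361 = 1777 days.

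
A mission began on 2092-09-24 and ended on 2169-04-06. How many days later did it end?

Day-of-year of September 24, 2092: 268.
Day-of-year of April 6, 2169: 96.
2092 has 366 days, so 366 − 268 = 98 days remain in 2092.
Full years 2093–2168: 58 common + 18 leap = 58×365 + 18×366 = 27758 days.
Total: 98 + 27758 + 96 = 27952 days.

27952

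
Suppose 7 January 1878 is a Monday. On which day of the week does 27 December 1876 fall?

Wednesday

Count forward from the earlier date (December 27, 1876) to the later (January 7, 1878):
December 27, 1876 → December 27, 1877: 365 days.
December 1877: 31 − 27 = 4 days remain.
January 1–7, 1878: 7 days.
Residual: 11 days.
Total: 376 days.
376 mod 7 = 5, so 5 days before Monday is Wednesday.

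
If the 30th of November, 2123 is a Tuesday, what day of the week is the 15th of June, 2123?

Tuesday

Count forward from the earlier date (June 15, 2123) to the later (November 30, 2123):
June 2123: 30 − 15 = 15 days remain.
Then July (31), August (31), September (30), October (31): 31 + 31 + 30 + 31 = 123 days.
November 1–30, 2123: 30 days.
Total: 15 + 123 + 30 = 168 days.
168 is a multiple of 7, so the 15th of June, 2123 falls on the same weekday: Tuesday.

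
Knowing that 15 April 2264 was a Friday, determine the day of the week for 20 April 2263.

Count forward from the earlier date (April 20, 2263) to the later (April 15, 2264):
Day-of-year of April 20, 2263: 110.
Day-of-year of April 15, 2264: 106.
2263 has 365 days, so 365 − 110 = 255 days remain in 2263.
Total: 255 + 106 = 361 days.
361 mod 7 = 4, so 4 days before Friday is Monday.

Monday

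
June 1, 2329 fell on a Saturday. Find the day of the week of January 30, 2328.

Count forward from the earlier date (January 30, 2328) to the later (June 1, 2329):
Day-of-year of January 30, 2328: 30.
Day-of-year of June 1, 2329: 152.
2328 has 366 days, so 366 − 30 = 336 days remain in 2328.
Total: 336 + 152 = 488 days.
488 mod 7 = 5, so 5 days before Saturday is Monday.

Monday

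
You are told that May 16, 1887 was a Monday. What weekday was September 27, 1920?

Monday

From May 16, 1887 to May 16, 1920: 33 years, of which 8 contain a Feb 29 — 25×365 + 8×366 = 12053 days.
(1900 is not a leap year (divisible by 100 but not 400).)
May 1920: 31 − 16 = 15 days remain.
Then June (30), July (31), August (31): 30 + 31 + 31 = 92 days.
September 1–27, 1920: 27 days.
Residual: 134 days.
Total: 12187 days.
12187 is a multiple of 7, so September 27, 1920 falls on the same weekday: Monday.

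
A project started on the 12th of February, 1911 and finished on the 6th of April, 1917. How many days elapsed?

2245

Day-of-year of February 12, 1911: 43.
Day-of-year of April 6, 1917: 96.
1911 has 365 days, so 365 − 43 = 322 days remain in 1911.
Full years: 1912: 366; 1913: 365; 1914: 365; 1915: 365; 1916: 366. Sum = 1827.
Total: 322 + 1827 + 96 = 2245 days.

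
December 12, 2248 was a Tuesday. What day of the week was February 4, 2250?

December 12, 2248 → December 12, 2249: 365 days.
December 2249: 31 − 12 = 19 days remain.
Then January (31): 31 days.
February 1–4, 2250: 4 days (2250 is not a leap year).
Residual: 54 days.
Total: 419 days.
419 mod 7 = 6, so 6 days after Tuesday is Monday.

Monday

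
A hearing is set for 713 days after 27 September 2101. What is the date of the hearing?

10 September 2103

Count 713 days after September 27, 2101:
September 27, 2101 → September 27, 2102: 365 days.
September 2102: 30 − 27 = 3 days remain.
Then 11 full months totalling 335 days.
September 1–10, 2103: 10 days.
Residual: 348 days.
Total: 713 days.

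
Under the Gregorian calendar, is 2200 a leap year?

2200 is not a leap year (divisible by 100 but not 400).

No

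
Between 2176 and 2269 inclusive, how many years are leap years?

23

Years divisible by 4: 2176, 2180, …, 2268 — 24 in all.
Of these, 2200 is divisible by 100 but not 400, so not leap.
Leap years: 24 − 1 = 23.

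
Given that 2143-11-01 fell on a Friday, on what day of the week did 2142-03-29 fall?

Thursday

Count forward from the earlier date (March 29, 2142) to the later (November 1, 2143):
March 2142: 31 − 29 = 2 days remain.
Then 19 full months totalling 579 days.
November 1, 2143: 1 day.
Total: 2 + 579 + 1 = 582 days.
582 mod 7 = 1, so 1 day before Friday is Thursday.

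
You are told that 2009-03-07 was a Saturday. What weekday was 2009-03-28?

Saturday

Within March 2009: 28 − 7 = 21 days.
21 is a multiple of 7, so 2009-03-28 falls on the same weekday: Saturday.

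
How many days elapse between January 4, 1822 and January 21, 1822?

17

Within January 1822: 21 − 4 = 17 days.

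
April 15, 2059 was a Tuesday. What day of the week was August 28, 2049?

Count forward from the earlier date (August 28, 2049) to the later (April 15, 2059):
From August 28, 2049 to August 28, 2058: 9 years, of which 2 contain a Feb 29 — 7×365 + 2×366 = 3287 days.
August 2058: 31 − 28 = 3 days remain.
Then September (30), October (31), November (30), December (31), January (31), February 2059 (28), March (31): 30 + 31 + 30 + 31 + 31 + 28 + 31 = 212 days.
April 1–15, 2059: 15 days.
Residual: 230 days.
Total: 3517 days.
3517 mod 7 = 3, so 3 days before Tuesday is Saturday.

Saturday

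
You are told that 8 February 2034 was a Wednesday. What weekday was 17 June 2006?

Count forward from the earlier date (June 17, 2006) to the later (February 8, 2034):
From June 17, 2006 to June 17, 2033: 27 years, of which 7 contain a Feb 29 — 20×365 + 7×366 = 9862 days.
June 2033: 30 − 17 = 13 days remain.
Then July (31), August (31), September (30), October (31), November (30), December (31), January (31): 31 + 31 + 30 + 31 + 30 + 31 + 31 = 215 days.
February 1–8, 2034: 8 days (2034 is not a leap year).
Residual: 236 days.
Total: 10098 days.
10098 mod 7 = 4, so 4 days before Wednesday is Saturday.

Saturday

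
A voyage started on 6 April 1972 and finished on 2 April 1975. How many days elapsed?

Day-of-year of April 6, 1972: 97.
Day-of-year of April 2, 1975: 92.
1972 has 366 days, so 366 − 97 = 269 days remain in 1972.
Full years: 1973: 365; 1974: 365. Sum = 730.
Total: 269 + 730 + 92 = 1091 days.

1091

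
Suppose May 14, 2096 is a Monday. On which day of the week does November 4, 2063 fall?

Sunday

Count forward from the earlier date (November 4, 2063) to the later (May 14, 2096):
From November 4, 2063 to November 4, 2095: 32 years, of which 8 contain a Feb 29 — 24×365 + 8×366 = 11688 days.
November 2095: 30 − 4 = 26 days remain.
Then December (31), January (31), February 2096 (29), March (31), April (30): 31 + 31 + 29 + 31 + 30 = 152 days.
May 1–14, 2096: 14 days.
Residual: 192 days.
Total: 11880 days.
11880 mod 7 = 1, so 1 day before Monday is Sunday.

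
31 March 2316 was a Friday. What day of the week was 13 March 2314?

Friday

Count forward from the earlier date (March 13, 2314) to the later (March 31, 2316):
March 13, 2314 → March 13, 2315: 365 days.
March 13, 2315 → March 13, 2316: 366 days (2316 is a leap year).
Within March 2316: 31 − 13 = 18 days.
Total: 749 days.
749 is a multiple of 7, so 13 March 2314 falls on the same weekday: Friday.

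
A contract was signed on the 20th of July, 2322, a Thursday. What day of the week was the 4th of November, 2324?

Tuesday

Day-of-year of July 20, 2322: 201.
Day-of-year of November 4, 2324: 309.
2322 has 365 days, so 365 − 201 = 164 days remain in 2322.
Full years: 2323: 365. Sum = 365.
Total: 164 + 365 + 309 = 838 days.
838 mod 7 = 5, so 5 days after Thursday is Tuesday.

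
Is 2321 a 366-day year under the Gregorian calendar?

2321 is not a leap year.

No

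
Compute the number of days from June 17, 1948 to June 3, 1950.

716

Day-of-year of June 17, 1948: 169.
Day-of-year of June 3, 1950: 154.
1948 has 366 days, so 366 − 169 = 197 days remain in 1948.
Full years: 1949: 365. Sum = 365.
Total: 197 + 365 + 154 = 716 days.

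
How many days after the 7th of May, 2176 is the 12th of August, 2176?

97

May 2176: 31 − 7 = 24 days remain.
Then June (30), July (31): 30 + 31 = 61 days.
August 1–12, 2176: 12 days.
Total: 24 + 61 + 12 = 97 days.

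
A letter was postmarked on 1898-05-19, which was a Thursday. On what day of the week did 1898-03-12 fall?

Count forward from the earlier date (March 12, 1898) to the later (May 19, 1898):
March 1898: 31 − 12 = 19 days remain.
Then April (30): 30 days.
May 1–19, 1898: 19 days.
Total: 19 + 30 + 19 = 68 days.
68 mod 7 = 5, so 5 days before Thursday is Saturday.

Saturday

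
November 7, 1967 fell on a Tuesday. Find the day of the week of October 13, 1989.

From November 7, 1967 to November 7, 1988: 21 years, of which 6 contain a Feb 29 — 15×365 + 6×366 = 7671 days.
November 1988: 30 − 7 = 23 days remain.
Then 10 full months totalling 304 days.
October 1–13, 1989: 13 days.
Residual: 340 days.
Total: 8011 days.
8011 mod 7 = 3, so 3 days after Tuesday is Friday.

Friday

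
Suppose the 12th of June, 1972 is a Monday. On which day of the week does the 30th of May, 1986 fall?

Friday

From June 12, 1972 to June 12, 1985: 13 years, of which 3 contain a Feb 29 — 10×365 + 3×366 = 4748 days.
June 1985: 30 − 12 = 18 days remain.
Then 10 full months totalling 304 days.
May 1–30, 1986: 30 days.
Residual: 352 days.
Total: 5100 days.
5100 mod 7 = 4, so 4 days after Monday is Friday.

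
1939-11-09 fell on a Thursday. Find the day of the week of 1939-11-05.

Sunday

Count forward from the earlier date (November 5, 1939) to the later (November 9, 1939):
Within November 1939: 9 − 5 = 4 days.
4 mod 7 = 4, so 4 days before Thursday is Sunday.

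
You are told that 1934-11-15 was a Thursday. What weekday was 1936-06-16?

Day-of-year of November 15, 1934: 319.
Day-of-year of June 16, 1936: 168.
1934 has 365 days, so 365 − 319 = 46 days remain in 1934.
Full years: 1935: 365. Sum = 365.
Total: 46 + 365 + 168 = 579 days.
579 mod 7 = 5, so 5 days after Thursday is Tuesday.

Tuesday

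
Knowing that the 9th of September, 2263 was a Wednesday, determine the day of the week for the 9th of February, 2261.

Saturday

Count forward from the earlier date (February 9, 2261) to the later (September 9, 2263):
Day-of-year of February 9, 2261: 40.
Day-of-year of September 9, 2263: 252.
2261 has 365 days, so 365 − 40 = 325 days remain in 2261.
Full years: 2262: 365. Sum = 365.
Total: 325 + 365 + 252 = 942 days.
942 mod 7 = 4, so 4 days before Wednesday is Saturday.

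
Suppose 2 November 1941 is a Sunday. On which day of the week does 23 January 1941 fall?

Thursday

Count forward from the earlier date (January 23, 1941) to the later (November 2, 1941):
January 1941: 31 − 23 = 8 days remain.
Then 9 full months totalling 273 days.
November 1–2, 1941: 2 days.
Total: 8 + 273 + 2 = 283 days.
283 mod 7 = 3, so 3 days before Sunday is Thursday.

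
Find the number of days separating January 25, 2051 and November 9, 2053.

January 2051: 31 − 25 = 6 days remain.
Then 33 full months totalling 1004 days.
November 1–9, 2053: 9 days.
Total: 6 + 1004 + 9 = 1019 days.

1019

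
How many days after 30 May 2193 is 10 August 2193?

May 2193: 31 − 30 = 1 day remains.
Then June (30), July (31): 30 + 31 = 61 days.
August 1–10, 2193: 10 days.
Total: 1 + 61 + 10 = 72 days.

72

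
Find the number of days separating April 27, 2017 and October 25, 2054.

From April 27, 2017 to April 27, 2054: 37 years, of which 9 contain a Feb 29 — 28×365 + 9×366 = 13514 days.
April 2054: 30 − 27 = 3 days remain.
Then May (31), June (30), July (31), August (31), September (30): 31 + 30 + 31 + 31 + 30 = 153 days.
October 1–25, 2054: 25 days.
Residual: 181 days.
Total: 13695 days.

13695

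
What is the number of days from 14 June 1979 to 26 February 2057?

From June 14, 1979 to June 14, 2056: 77 years, of which 20 contain a Feb 29 — 57×365 + 20×366 = 28125 days.
(2000 is a leap year (divisible by 400).)
June 2056: 30 − 14 = 16 days remain.
Then July (31), August (31), September (30), October (31), November (30), December (31), January (31): 31 + 31 + 30 + 31 + 30 + 31 + 31 = 215 days.
February 1–26, 2057: 26 days (2057 is not a leap year).
Residual: 257 days.
Total: 28382 days.

28382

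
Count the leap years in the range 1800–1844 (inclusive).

Years divisible by 4 in [1800, 1844]: 1800, 1804, 1808, 1812, 1816, 1820, 1824, 1828, 1832, 1836, 1840, 1844.
Of these, 1800 is divisible by 100 but not 400, so not leap.
Leap years: 12 − 1 = 11.

11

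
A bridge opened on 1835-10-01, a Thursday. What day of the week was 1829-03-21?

Count forward from the earlier date (March 21, 1829) to the later (October 1, 1835):
March 21, 1829 → March 21, 1830: 365 days.
March 21, 1830 → March 21, 1831: 365 days.
March 21, 1831 → March 21, 1832: 366 days (1832 is a leap year).
March 21, 1832 → March 21, 1833: 365 days.
March 21, 1833 → March 21, 1834: 365 days.
March 21, 1834 → March 21, 1835: 365 days.
March 1835: 31 − 21 = 10 days remain.
Then April (30), May (31), June (30), July (31), August (31), September (30): 30 + 31 + 30 + 31 + 31 + 30 = 183 days.
October 1, 1835: 1 day.
Residual: 194 days.
Total: 2385 days.
2385 mod 7 = 5, so 5 days before Thursday is Saturday.

Saturday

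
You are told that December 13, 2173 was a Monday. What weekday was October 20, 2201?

Tuesday

Day-of-year of December 13, 2173: 347.
Day-of-year of October 20, 2201: 293.
2173 has 365 days, so 365 − 347 = 18 days remain in 2173.
Full years 2174–2200: 21 common + 6 leap = 21×365 + 6×366 = 9861 days.
Total: 18 + 9861 + 293 = 10172 days.
10172 mod 7 = 1, so 1 day after Monday is Tuesday.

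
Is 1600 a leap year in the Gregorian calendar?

Yes

1600 is a leap year (divisible by 400).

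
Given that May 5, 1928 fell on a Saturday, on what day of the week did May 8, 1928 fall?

Within May 1928: 8 − 5 = 3 days.
3 mod 7 = 3, so 3 days after Saturday is Tuesday.

Tuesday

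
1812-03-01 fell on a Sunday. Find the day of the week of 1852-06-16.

From March 1, 1812 to March 1, 1852: 40 years, of which 10 contain a Feb 29 — 30×365 + 10×366 = 14610 days.
March 1852: 31 − 1 = 30 days remain.
Then April (30), May (31): 30 + 31 = 61 days.
June 1–16, 1852: 16 days.
Residual: 107 days.
Total: 14717 days.
14717 mod 7 = 3, so 3 days after Sunday is Wednesday.

Wednesday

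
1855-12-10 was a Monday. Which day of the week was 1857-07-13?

December 1855: 31 − 10 = 21 days remain.
Then 18 full months totalling 547 days.
July 1–13, 1857: 13 days.
Total: 21 + 547 + 13 = 581 days.
581 is a multiple of 7, so 1857-07-13 falls on the same weekday: Monday.

Monday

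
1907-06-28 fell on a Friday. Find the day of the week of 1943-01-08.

Friday

From June 28, 1907 to June 28, 1942: 35 years, of which 9 contain a Feb 29 — 26×365 + 9×366 = 12784 days.
June 1942: 30 − 28 = 2 days remain.
Then July (31), August (31), September (30), October (31), November (30), December (31): 31 + 31 + 30 + 31 + 30 + 31 = 184 days.
January 1–8, 1943: 8 days.
Residual: 194 days.
Total: 12978 days.
12978 is a multiple of 7, so 1943-01-08 falls on the same weekday: Friday.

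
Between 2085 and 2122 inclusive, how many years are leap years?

8

Years divisible by 4 in [2085, 2122]: 2088, 2092, 2096, 2100, 2104, 2108, 2112, 2116, 2120.
Of these, 2100 is divisible by 100 but not 400, so not leap.
Leap years: 9 − 1 = 8.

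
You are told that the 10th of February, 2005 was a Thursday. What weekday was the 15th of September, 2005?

February 2005: 28 − 10 = 18 days remain (2005 is not a leap year, so February has 28 days).
Then March (31), April (30), May (31), June (30), July (31), August (31): 31 + 30 + 31 + 30 + 31 + 31 = 184 days.
September 1–15, 2005: 15 days.
Total: 18 + 184 + 15 = 217 days.
217 is a multiple of 7, so the 15th of September, 2005 falls on the same weekday: Thursday.

Thursday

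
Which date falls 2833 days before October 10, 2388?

January 7, 2381

Count 2833 days before October 10, 2388:
Day-of-year of January 7, 2381: 7.
Day-of-year of October 10, 2388: 284.
2381 has 365 days, so 365 − 7 = 358 days remain in 2381.
Full years: 2382: 365; 2383: 365; 2384: 366; 2385: 365; 2386: 365; 2387: 365. Sum = 2191.
Total: 358 + 2191 + 284 = 2833 days.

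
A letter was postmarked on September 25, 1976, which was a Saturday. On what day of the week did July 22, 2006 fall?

Day-of-year of September 25, 1976: 269.
Day-of-year of July 22, 2006: 203.
1976 has 366 days, so 366 − 269 = 97 days remain in 1976.
Full years 1977–2005: 22 common + 7 leap = 22×365 + 7×366 = 10592 days.
Total: 97 + 10592 + 203 = 10892 days.
10892 is a multiple of 7, so July 22, 2006 falls on the same weekday: Saturday.

Saturday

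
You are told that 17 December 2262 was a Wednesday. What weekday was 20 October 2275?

Wednesday

Day-of-year of December 17, 2262: 351.
Day-of-year of October 20, 2275: 293.
2262 has 365 days, so 365 − 351 = 14 days remain in 2262.
Full years 2263–2274: 9 common + 3 leap = 9×365 + 3×366 = 4383 days.
Total: 14 + 4383 + 293 = 4690 days.
4690 is a multiple of 7, so 20 October 2275 falls on the same weekday: Wednesday.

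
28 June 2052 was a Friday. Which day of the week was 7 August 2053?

Thursday

June 28, 2052 → June 28, 2053: 365 days.
June 2053: 30 − 28 = 2 days remain.
Then July (31): 31 days.
August 1–7, 2053: 7 days.
Residual: 40 days.
Total: 405 days.
405 mod 7 = 6, so 6 days after Friday is Thursday.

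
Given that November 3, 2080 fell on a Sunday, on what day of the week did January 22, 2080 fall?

Count forward from the earlier date (January 22, 2080) to the later (November 3, 2080):
January 2080: 31 − 22 = 9 days remain.
Then 9 full months totalling 274 days.
November 1–3, 2080: 3 days.
Total: 9 + 274 + 3 = 286 days.
286 mod 7 = 6, so 6 days before Sunday is Monday.

Monday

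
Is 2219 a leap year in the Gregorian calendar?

No

2219 is not a leap year.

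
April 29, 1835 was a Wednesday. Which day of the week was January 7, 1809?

Saturday

Count forward from the earlier date (January 7, 1809) to the later (April 29, 1835):
Day-of-year of January 7, 1809: 7.
Day-of-year of April 29, 1835: 119.
1809 has 365 days, so 365 − 7 = 358 days remain in 1809.
Full years 1810–1834: 19 common + 6 leap = 19×365 + 6×366 = 9131 days.
Total: 358 + 9131 + 119 = 9608 days.
9608 mod 7 = 4, so 4 days before Wednesday is Saturday.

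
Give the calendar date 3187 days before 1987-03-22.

1978-06-30

Count 3187 days before March 22, 1987:
Day-of-year of June 30, 1978: 181.
Day-of-year of March 22, 1987: 81.
1978 has 365 days, so 365 − 181 = 184 days remain in 1978.
Full years 1979–1986: 6 common + 2 leap = 6×365 + 2×366 = 2922 days.
Total: 184 + 2922 + 81 = 3187 days.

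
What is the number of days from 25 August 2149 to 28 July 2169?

Day-of-year of August 25, 2149: 237.
Day-of-year of July 28, 2169: 209.
2149 has 365 days, so 365 − 237 = 128 days remain in 2149.
Full years 2150–2168: 14 common + 5 leap = 14×365 + 5×366 = 6940 days.
Total: 128 + 6940 + 209 = 7277 days.

7277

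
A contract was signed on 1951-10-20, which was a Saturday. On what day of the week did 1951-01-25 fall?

Count forward from the earlier date (January 25, 1951) to the later (October 20, 1951):
January 1951: 31 − 25 = 6 days remain.
Then February 1951 (28), March (31), April (30), May (31), June (30), July (31), August (31), September (30): 28 + 31 + 30 + 31 + 30 + 31 + 31 + 30 = 242 days.
October 1–20, 1951: 20 days.
Total: 6 + 242 + 20 = 268 days.
268 mod 7 = 2, so 2 days before Saturday is Thursday.

Thursday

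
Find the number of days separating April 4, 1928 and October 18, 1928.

April 1928: 30 − 4 = 26 days remain.
Then May (31), June (30), July (31), August (31), September (30): 31 + 30 + 31 + 31 + 30 = 153 days.
October 1–18, 1928: 18 days.
Total: 26 + 153 + 18 = 197 days.

197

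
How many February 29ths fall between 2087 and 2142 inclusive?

13

Years divisible by 4: 2088, 2092, …, 2140 — 14 in all.
Of these, 2100 is divisible by 100 but not 400, so not leap.
Leap years: 14 − 1 = 13.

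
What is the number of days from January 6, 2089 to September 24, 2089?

261

January 2089: 31 − 6 = 25 days remain.
Then February 2089 (28), March (31), April (30), May (31), June (30), July (31), August (31): 28 + 31 + 30 + 31 + 30 + 31 + 31 = 212 days.
September 1–24, 2089: 24 days.
Total: 25 + 212 + 24 = 261 days.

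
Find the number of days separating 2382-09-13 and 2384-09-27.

Day-of-year of September 13, 2382: 256.
Day-of-year of September 27, 2384: 271.
2382 has 365 days, so 365 − 256 = 109 days remain in 2382.
Full years: 2383: 365. Sum = 365.
Total: 109 + 365 + 271 = 745 days.

745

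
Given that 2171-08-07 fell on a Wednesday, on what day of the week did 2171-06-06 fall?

Thursday

Count forward from the earlier date (June 6, 2171) to the later (August 7, 2171):
June 2171: 30 − 6 = 24 days remain.
Then July (31): 31 days.
August 1–7, 2171: 7 days.
Total: 24 + 31 + 7 = 62 days.
62 mod 7 = 6, so 6 days before Wednesday is Thursday.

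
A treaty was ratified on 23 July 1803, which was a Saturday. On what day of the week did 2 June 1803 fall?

Thursday

Count forward from the earlier date (June 2, 1803) to the later (July 23, 1803):
June 1803: 30 − 2 = 28 days remain.
July 1–23, 1803: 23 days.
Total: 28 + 23 = 51 days.
51 mod 7 = 2, so 2 days before Saturday is Thursday.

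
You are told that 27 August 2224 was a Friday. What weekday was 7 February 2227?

August 27, 2224 → August 27, 2225: 365 days.
August 27, 2225 → August 27, 2226: 365 days.
August 2226: 31 − 27 = 4 days remain.
Then September (30), October (31), November (30), December (31), January (31): 30 + 31 + 30 + 31 + 31 = 153 days.
February 1–7, 2227: 7 days (2227 is not a leap year).
Residual: 164 days.
Total: 894 days.
894 mod 7 = 5, so 5 days after Friday is Wednesday.

Wednesday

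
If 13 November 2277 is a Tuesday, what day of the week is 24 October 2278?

November 2277: 30 − 13 = 17 days remain.
Then 10 full months totalling 304 days.
October 1–24, 2278: 24 days.
Residual: 345 days.
Total: 345 days.
345 mod 7 = 2, so 2 days after Tuesday is Thursday.

Thursday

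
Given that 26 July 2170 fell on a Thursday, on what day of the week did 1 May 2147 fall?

Count forward from the earlier date (May 1, 2147) to the later (July 26, 2170):
From May 1, 2147 to May 1, 2170: 23 years, of which 6 contain a Feb 29 — 17×365 + 6×366 = 8401 days.
May 2170: 31 − 1 = 30 days remain.
Then June (30): 30 days.
July 1–26, 2170: 26 days.
Residual: 86 days.
Total: 8487 days.
8487 mod 7 = 3, so 3 days before Thursday is Monday.

Monday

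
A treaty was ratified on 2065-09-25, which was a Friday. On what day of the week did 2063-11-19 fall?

Count forward from the earlier date (November 19, 2063) to the later (September 25, 2065):
November 19, 2063 → November 19, 2064: 366 days (2064 is a leap year).
November 2064: 30 − 19 = 11 days remain.
Then 9 full months totalling 274 days.
September 1–25, 2065: 25 days.
Residual: 310 days.
Total: 676 days.
676 mod 7 = 4, so 4 days before Friday is Monday.

Monday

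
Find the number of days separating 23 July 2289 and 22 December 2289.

July 2289: 31 − 23 = 8 days remain.
Then August (31), September (30), October (31), November (30): 31 + 30 + 31 + 30 = 122 days.
December 1–22, 2289: 22 days.
Total: 8 + 122 + 22 = 152 days.

152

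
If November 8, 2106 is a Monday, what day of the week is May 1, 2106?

Saturday

Count forward from the earlier date (May 1, 2106) to the later (November 8, 2106):
May 2106: 31 − 1 = 30 days remain.
Then June (30), July (31), August (31), September (30), October (31): 30 + 31 + 31 + 30 + 31 = 153 days.
November 1–8, 2106: 8 days.
Total: 30 + 153 + 8 = 191 days.
191 mod 7 = 2, so 2 days before Monday is Saturday.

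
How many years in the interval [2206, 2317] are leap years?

Years divisible by 4: 2208, 2212, …, 2316 — 28 in all.
Of these, 2300 is divisible by 100 but not 400, so not leap.
Leap years: 28 − 1 = 27.

27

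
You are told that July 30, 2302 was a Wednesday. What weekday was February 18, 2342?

From July 30, 2302 to July 30, 2341: 39 years, of which 10 contain a Feb 29 — 29×365 + 10×366 = 14245 days.
July 2341: 31 − 30 = 1 day remains.
Then August (31), September (30), October (31), November (30), December (31), January (31): 31 + 30 + 31 + 30 + 31 + 31 = 184 days.
February 1–18, 2342: 18 days (2342 is not a leap year).
Residual: 203 days.
Total: 14448 days.
14448 is a multiple of 7, so February 18, 2342 falls on the same weekday: Wednesday.

Wednesday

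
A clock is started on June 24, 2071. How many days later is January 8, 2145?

26861

Day-of-year of June 24, 2071: 175.
Day-of-year of January 8, 2145: 8.
2071 has 365 days, so 365 − 175 = 190 days remain in 2071.
Full years 2072–2144: 55 common + 18 leap = 55×365 + 18×366 = 26663 days.
Total: 190 + 26663 + 8 = 26861 days.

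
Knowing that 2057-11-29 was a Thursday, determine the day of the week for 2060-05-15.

Day-of-year of November 29, 2057: 333.
Day-of-year of May 15, 2060: 136.
2057 has 365 days, so 365 − 333 = 32 days remain in 2057.
Full years: 2058: 365; 2059: 365. Sum = 730.
Total: 32 + 730 + 136 = 898 days.
898 mod 7 = 2, so 2 days after Thursday is Saturday.

Saturday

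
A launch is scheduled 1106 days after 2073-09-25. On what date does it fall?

2076-10-05

Count 1106 days after September 25, 2073:
September 25, 2073 → September 25, 2074: 365 days.
September 25, 2074 → September 25, 2075: 365 days.
September 25, 2075 → September 25, 2076: 366 days (2076 is a leap year).
September 2076: 30 − 25 = 5 days remain.
October 1–5, 2076: 5 days.
Residual: 10 days.
Total: 1106 days.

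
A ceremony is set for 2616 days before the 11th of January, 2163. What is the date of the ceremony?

the 13th of November, 2155

Count 2616 days before January 11, 2163:
From November 13, 2155 to November 13, 2162: 7 years, of which 2 contain a Feb 29 — 5×365 + 2×366 = 2557 days.
November 2162: 30 − 13 = 17 days remain.
Then December (31): 31 days.
January 1–11, 2163: 11 days.
Residual: 59 days.
Total: 2616 days.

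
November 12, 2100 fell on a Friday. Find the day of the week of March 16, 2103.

Friday

November 12, 2100 → November 12, 2101: 365 days.
November 12, 2101 → November 12, 2102: 365 days.
November 2102: 30 − 12 = 18 days remain.
Then December (31), January (31), February 2103 (28): 31 + 31 + 28 = 90 days.
March 1–16, 2103: 16 days.
Residual: 124 days.
Total: 854 days.
854 is a multiple of 7, so March 16, 2103 falls on the same weekday: Friday.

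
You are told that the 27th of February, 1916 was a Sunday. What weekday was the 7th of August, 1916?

February 1916: 29 − 27 = 2 days remain (1916 is a leap year, so February has 29 days).
Then March (31), April (30), May (31), June (30), July (31): 31 + 30 + 31 + 30 + 31 = 153 days.
August 1–7, 1916: 7 days.
Total: 2 + 153 + 7 = 162 days.
162 mod 7 = 1, so 1 day after Sunday is Monday.

Monday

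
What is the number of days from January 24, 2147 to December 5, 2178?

From January 24, 2147 to January 24, 2178: 31 years, of which 8 contain a Feb 29 — 23×365 + 8×366 = 11323 days.
January 2178: 31 − 24 = 7 days remain.
Then 10 full months totalling 303 days.
December 1–5, 2178: 5 days.
Residual: 315 days.
Total: 11638 days.

11638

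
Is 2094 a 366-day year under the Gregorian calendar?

2094 is not a leap year.

No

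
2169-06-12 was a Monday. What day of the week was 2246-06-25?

Thursday

From June 12, 2169 to June 12, 2246: 77 years, of which 18 contain a Feb 29 — 59×365 + 18×366 = 28123 days.
(2200 is not a leap year (divisible by 100 but not 400).)
Within June 2246: 25 − 12 = 13 days.
Total: 28136 days.
28136 mod 7 = 3, so 3 days after Monday is Thursday.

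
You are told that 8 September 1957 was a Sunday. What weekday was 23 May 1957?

Count forward from the earlier date (May 23, 1957) to the later (September 8, 1957):
May 1957: 31 − 23 = 8 days remain.
Then June (30), July (31), August (31): 30 + 31 + 31 = 92 days.
September 1–8, 1957: 8 days.
Total: 8 + 92 + 8 = 108 days.
108 mod 7 = 3, so 3 days before Sunday is Thursday.

Thursday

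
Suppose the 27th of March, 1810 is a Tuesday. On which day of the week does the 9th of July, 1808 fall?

Saturday

Count forward from the earlier date (July 9, 1808) to the later (March 27, 1810):
Day-of-year of July 9, 1808: 191.
Day-of-year of March 27, 1810: 86.
1808 has 366 days, so 366 − 191 = 175 days remain in 1808.
Full years: 1809: 365. Sum = 365.
Total: 175 + 365 + 86 = 626 days.
626 mod 7 = 3, so 3 days before Tuesday is Saturday.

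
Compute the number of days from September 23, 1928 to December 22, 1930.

820

Day-of-year of September 23, 1928: 267.
Day-of-year of December 22, 1930: 356.
1928 has 366 days, so 366 − 267 = 99 days remain in 1928.
Full years: 1929: 365. Sum = 365.
Total: 99 + 365 + 356 = 820 days.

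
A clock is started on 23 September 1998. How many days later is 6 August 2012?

5066

From September 23, 1998 to September 23, 2011: 13 years, of which 3 contain a Feb 29 — 10×365 + 3×366 = 4748 days.
(2000 is a leap year (divisible by 400).)
September 2011: 30 − 23 = 7 days remain.
Then 10 full months totalling 305 days.
August 1–6, 2012: 6 days.
Residual: 318 days.
Total: 5066 days.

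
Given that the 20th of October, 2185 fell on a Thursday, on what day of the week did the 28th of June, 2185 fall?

Tuesday

Count forward from the earlier date (June 28, 2185) to the later (October 20, 2185):
June 2185: 30 − 28 = 2 days remain.
Then July (31), August (31), September (30): 31 + 31 + 30 = 92 days.
October 1–20, 2185: 20 days.
Total: 2 + 92 + 20 = 114 days.
114 mod 7 = 2, so 2 days before Thursday is Tuesday.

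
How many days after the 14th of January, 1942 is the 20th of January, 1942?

6

Within January 1942: 20 − 14 = 6 days.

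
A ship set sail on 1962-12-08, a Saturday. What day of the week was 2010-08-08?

From December 8, 1962 to December 8, 2009: 47 years, of which 12 contain a Feb 29 — 35×365 + 12×366 = 17167 days.
(2000 is a leap year (divisible by 400).)
December 2009: 31 − 8 = 23 days remain.
Then January (31), February 2010 (28), March (31), April (30), May (31), June (30), July (31): 31 + 28 + 31 + 30 + 31 + 30 + 31 = 212 days.
August 1–8, 2010: 8 days.
Residual: 243 days.
Total: 17410 days.
17410 mod 7 = 1, so 1 day after Saturday is Sunday.

Sunday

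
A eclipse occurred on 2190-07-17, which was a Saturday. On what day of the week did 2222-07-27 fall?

Saturday

Day-of-year of July 17, 2190: 198.
Day-of-year of July 27, 2222: 208.
2190 has 365 days, so 365 − 198 = 167 days remain in 2190.
Full years 2191–2221: 24 common + 7 leap = 24×365 + 7×366 = 11322 days.
Total: 167 + 11322 + 208 = 11697 days.
11697 is a multiple of 7, so 2222-07-27 falls on the same weekday: Saturday.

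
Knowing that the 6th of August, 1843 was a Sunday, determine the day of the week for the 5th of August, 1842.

Count forward from the earlier date (August 5, 1842) to the later (August 6, 1843):
August 5, 1842 → August 5, 1843: 365 days.
Within August 1843: 6 − 5 = 1 day.
Total: 366 days.
366 mod 7 = 2, so 2 days before Sunday is Friday.

Friday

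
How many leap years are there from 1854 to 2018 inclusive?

40

Years divisible by 4: 1856, 1860, …, 2016 — 41 in all.
Of these, 1900 is divisible by 100 but not 400, so not leap.
2000 is divisible by 400, so still leap.
Leap years: 41 − 1 = 40.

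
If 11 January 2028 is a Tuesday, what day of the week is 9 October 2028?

Monday

January 2028: 31 − 11 = 20 days remain.
Then February 2028 (29), March (31), April (30), May (31), June (30), July (31), August (31), September (30): 29 + 31 + 30 + 31 + 30 + 31 + 31 + 30 = 243 days.
October 1–9, 2028: 9 days.
Total: 20 + 243 + 9 = 272 days.
272 mod 7 = 6, so 6 days after Tuesday is Monday.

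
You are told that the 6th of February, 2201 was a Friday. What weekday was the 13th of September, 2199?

Friday

Count forward from the earlier date (September 13, 2199) to the later (February 6, 2201):
Day-of-year of September 13, 2199: 256.
Day-of-year of February 6, 2201: 37.
2199 has 365 days, so 365 − 256 = 109 days remain in 2199.
Full years: 2200: 365. Sum = 365.
Total: 109 + 365 + 37 = 511 days.
511 is a multiple of 7, so the 13th of September, 2199 falls on the same weekday: Friday.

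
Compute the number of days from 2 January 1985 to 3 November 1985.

January 1985: 31 − 2 = 29 days remain.
Then 9 full months totalling 273 days.
November 1–3, 1985: 3 days.
Total: 29 + 273 + 3 = 305 days.

305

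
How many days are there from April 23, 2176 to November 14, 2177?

Day-of-year of April 23, 2176: 114.
Day-of-year of November 14, 2177: 318.
2176 has 366 days, so 366 − 114 = 252 days remain in 2176.
Total: 252 + 318 = 570 days.

570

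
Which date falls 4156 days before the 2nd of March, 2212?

the 15th of October, 2200

Count 4156 days before March 2, 2212:
Day-of-year of October 15, 2200: 288.
Day-of-year of March 2, 2212: 62.
2200 has 365 days, so 365 − 288 = 77 days remain in 2200.
Full years 2201–2211: 9 common + 2 leap = 9×365 + 2×366 = 4017 days.
Total: 77 + 4017 + 62 = 4156 days.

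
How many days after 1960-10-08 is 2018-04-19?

21012

From October 8, 1960 to October 8, 2017: 57 years, of which 14 contain a Feb 29 — 43×365 + 14×366 = 20819 days.
(2000 is a leap year (divisible by 400).)
October 2017: 31 − 8 = 23 days remain.
Then November (30), December (31), January (31), February 2018 (28), March (31): 30 + 31 + 31 + 28 + 31 = 151 days.
April 1–19, 2018: 19 days.
Residual: 193 days.
Total: 21012 days.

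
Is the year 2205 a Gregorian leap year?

2205 is not a leap year.

No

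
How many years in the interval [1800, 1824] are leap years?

Years divisible by 4 in [1800, 1824]: 1800, 1804, 1808, 1812, 1816, 1820, 1824.
Of these, 1800 is divisible by 100 but not 400, so not leap.
Leap years: 7 − 1 = 6.

6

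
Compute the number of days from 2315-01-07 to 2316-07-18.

January 2315: 31 − 7 = 24 days remain.
Then 17 full months totalling 516 days.
July 1–18, 2316: 18 days.
Total: 24 + 516 + 18 = 558 days.

558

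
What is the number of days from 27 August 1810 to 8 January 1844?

From August 27, 1810 to August 27, 1843: 33 years, of which 8 contain a Feb 29 — 25×365 + 8×366 = 12053 days.
August 1843: 31 − 27 = 4 days remain.
Then September (30), October (31), November (30), December (31): 30 + 31 + 30 + 31 = 122 days.
January 1–8, 1844: 8 days.
Residual: 134 days.
Total: 12187 days.

12187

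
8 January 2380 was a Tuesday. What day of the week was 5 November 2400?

Sunday

Day-of-year of January 8, 2380: 8.
Day-of-year of November 5, 2400: 310.
2380 has 366 days, so 366 − 8 = 358 days remain in 2380.
Full years 2381–2399: 15 common + 4 leap = 15×365 + 4×366 = 6939 days.
Total: 358 + 6939 + 310 = 7607 days.
7607 mod 7 = 5, so 5 days after Tuesday is Sunday.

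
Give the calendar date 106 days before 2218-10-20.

2218-07-06

Count 106 days before October 20, 2218:
July 2218: 31 − 6 = 25 days remain.
Then August (31), September (30): 31 + 30 = 61 days.
October 1–20, 2218: 20 days.
Total: 25 + 61 + 20 = 106 days.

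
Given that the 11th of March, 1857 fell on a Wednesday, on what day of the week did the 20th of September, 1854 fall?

Count forward from the earlier date (September 20, 1854) to the later (March 11, 1857):
Day-of-year of September 20, 1854: 263.
Day-of-year of March 11, 1857: 70.
1854 has 365 days, so 365 − 263 = 102 days remain in 1854.
Full years: 1855: 365; 1856: 366. Sum = 731.
Total: 102 + 731 + 70 = 903 days.
903 is a multiple of 7, so the 20th of September, 1854 falls on the same weekday: Wednesday.

Wednesday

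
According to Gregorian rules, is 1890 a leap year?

No

1890 is not a leap year.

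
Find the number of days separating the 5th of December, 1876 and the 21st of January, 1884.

2603

From December 5, 1876 to December 5, 1883: 7 years, of which 1 contains a Feb 29 — 6×365 + 1×366 = 2556 days.
December 1883: 31 − 5 = 26 days remain.
January 1–21, 1884: 21 days.
Residual: 47 days.
Total: 2603 days.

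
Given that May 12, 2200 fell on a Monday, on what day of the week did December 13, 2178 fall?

Sunday

Count forward from the earlier date (December 13, 2178) to the later (May 12, 2200):
From December 13, 2178 to December 13, 2199: 21 years, of which 5 contain a Feb 29 — 16×365 + 5×366 = 7670 days.
December 2199: 31 − 13 = 18 days remain.
Then January (31), February 2200 (28), March (31), April (30): 31 + 28 + 31 + 30 = 120 days.
May 1–12, 2200: 12 days.
Residual: 150 days.
Total: 7820 days.
7820 mod 7 = 1, so 1 day before Monday is Sunday.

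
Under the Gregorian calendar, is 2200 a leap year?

No

2200 is not a leap year (divisible by 100 but not 400).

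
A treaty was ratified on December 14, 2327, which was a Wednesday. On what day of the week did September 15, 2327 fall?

Count forward from the earlier date (September 15, 2327) to the later (December 14, 2327):
September 2327: 30 − 15 = 15 days remain.
Then October (31), November (30): 31 + 30 = 61 days.
December 1–14, 2327: 14 days.
Total: 15 + 61 + 14 = 90 days.
90 mod 7 = 6, so 6 days before Wednesday is Thursday.

Thursday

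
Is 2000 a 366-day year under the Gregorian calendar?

Yes

2000 is a leap year (divisible by 400).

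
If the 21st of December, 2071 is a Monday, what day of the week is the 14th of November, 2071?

Saturday

Count forward from the earlier date (November 14, 2071) to the later (December 21, 2071):
November 2071: 30 − 14 = 16 days remain.
December 1–21, 2071: 21 days.
Total: 16 + 21 = 37 days.
37 mod 7 = 2, so 2 days before Monday is Saturday.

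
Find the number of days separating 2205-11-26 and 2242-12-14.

13532

Day-of-year of November 26, 2205: 330.
Day-of-year of December 14, 2242: 348.
2205 has 365 days, so 365 − 330 = 35 days remain in 2205.
Full years 2206–2241: 27 common + 9 leap = 27×365 + 9×366 = 13149 days.
Total: 35 + 13149 + 348 = 13532 days.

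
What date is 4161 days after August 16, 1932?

January 7, 1944

Count 4161 days after August 16, 1932:
From August 16, 1932 to August 16, 1943: 11 years, of which 2 contain a Feb 29 — 9×365 + 2×366 = 4017 days.
August 1943: 31 − 16 = 15 days remain.
Then September (30), October (31), November (30), December (31): 30 + 31 + 30 + 31 = 122 days.
January 1–7, 1944: 7 days.
Residual: 144 days.
Total: 4161 days.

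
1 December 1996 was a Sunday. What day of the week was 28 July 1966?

Count forward from the earlier date (July 28, 1966) to the later (December 1, 1996):
Day-of-year of July 28, 1966: 209.
Day-of-year of December 1, 1996: 336.
1966 has 365 days, so 365 − 209 = 156 days remain in 1966.
Full years 1967–1995: 22 common + 7 leap = 22×365 + 7×366 = 10592 days.
Total: 156 + 10592 + 336 = 11084 days.
11084 mod 7 = 3, so 3 days before Sunday is Thursday.

Thursday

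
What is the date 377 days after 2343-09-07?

2344-09-18

Count 377 days after September 7, 2343:
September 2343: 30 − 7 = 23 days remain.
Then 11 full months totalling 336 days.
September 1–18, 2344: 18 days.
Total: 23 + 336 + 18 = 377 days.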